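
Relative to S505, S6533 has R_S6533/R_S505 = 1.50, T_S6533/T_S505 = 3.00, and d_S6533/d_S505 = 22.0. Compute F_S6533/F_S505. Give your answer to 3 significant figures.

L_S6533/L_S505 = (R_S6533/R_S505)²(T_S6533/T_S505)⁴ = (1.50)² × (3.00)⁴ = 182.2.
F_S6533/F_S505 = (L_S6533/L_S505)/(d_S6533/d_S505)² = 182.2 / (22.0)² = 0.3765.

0.377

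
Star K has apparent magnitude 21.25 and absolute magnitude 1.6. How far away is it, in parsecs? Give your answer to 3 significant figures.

m − M = 5 log₁₀(d/10 pc)
21.25 − (1.6) = 19.65 = 5 log₁₀(d/10)
d = 10 × 10^(19.65/5) = 10 × 10^3.930 = 8.511×10^4 pc.

8.51×10^4 pc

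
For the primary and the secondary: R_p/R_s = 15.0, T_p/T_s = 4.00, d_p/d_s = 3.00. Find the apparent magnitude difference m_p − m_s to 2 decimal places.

L_p/L_s = (15.0)²(4.00)⁴ = 5.760×10^4.
F_p/F_s = (L_p/L_s)/(d_p/d_s)² = 5.760×10^4/9.000 = 6400.
m_p − m_s = −2.5 log₁₀(6400) = -9.52.

-9.52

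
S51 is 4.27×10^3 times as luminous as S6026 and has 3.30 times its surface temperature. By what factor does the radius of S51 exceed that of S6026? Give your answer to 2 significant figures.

L ∝ R²T⁴ gives R ∝ √L / T², so
R_S51/R_S6026 = √(4.27×10^3) / (3.30)² = 65.35 / 10.89 = 6.000.

6.0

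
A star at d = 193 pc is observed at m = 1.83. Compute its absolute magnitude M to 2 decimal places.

-4.60

M = m − 5 log₁₀(d/10 pc) = 1.83 − 5 log₁₀(193/10)
  = 1.83 − 5 × 1.286 = 1.83 − 6.43 = -4.60.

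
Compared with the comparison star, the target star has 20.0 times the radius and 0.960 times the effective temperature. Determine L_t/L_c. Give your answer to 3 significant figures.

340

From the Stefan–Boltzmann law, L ∝ R²T⁴, so
L_t/L_c = (R_t/R_c)² (T_t/T_c)⁴ = (20.0)² × (0.960)⁴ = 400.0 × 0.8493 = 339.7.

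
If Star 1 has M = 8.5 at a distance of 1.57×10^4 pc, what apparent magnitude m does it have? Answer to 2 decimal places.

m = M + 5 log₁₀(d/10 pc) = 8.5 + 5 log₁₀(1.57×10^4/10)
  = 8.5 + 5 × 3.196 = 8.5 + 15.98 = 24.48.

24.48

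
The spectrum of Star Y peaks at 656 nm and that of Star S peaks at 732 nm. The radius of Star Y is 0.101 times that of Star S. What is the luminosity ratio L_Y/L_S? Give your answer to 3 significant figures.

Wien's law gives T ∝ 1/λ_max, so T_Y/T_S = λ_S/λ_Y = 732/656 = 1.116.
Then L ∝ R²T⁴ gives L_Y/L_S = (0.101)² × (1.116)⁴ = 0.01020 × 1.550 = 0.01582.

0.0158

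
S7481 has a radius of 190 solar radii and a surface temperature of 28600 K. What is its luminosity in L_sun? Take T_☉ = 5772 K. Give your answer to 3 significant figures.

L/L_☉ = (R/R_☉)² (T/T_☉)⁴ = (190)² × (28600/5772)⁴
       = 3.610×10^4 × (4.955)⁴ = 3.610×10^4 × 602.8 = 2.176×10^7.

2.18×10^7 L_sun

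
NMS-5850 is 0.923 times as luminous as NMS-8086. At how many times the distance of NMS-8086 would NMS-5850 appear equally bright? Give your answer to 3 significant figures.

0.961

Equal flux requires L_NMS-5850/d_NMS-5850² = L_NMS-8086/d_NMS-8086², so d_NMS-5850/d_NMS-8086 = √(L_NMS-5850/L_NMS-8086)
= √(0.923) = 0.9607.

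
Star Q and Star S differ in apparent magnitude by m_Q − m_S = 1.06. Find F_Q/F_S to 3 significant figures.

0.377

F_Q/F_S = 10^(−(m_Q − m_S)/2.5) = 10^(-1.06/2.5) = 10^-0.424 = 0.3767.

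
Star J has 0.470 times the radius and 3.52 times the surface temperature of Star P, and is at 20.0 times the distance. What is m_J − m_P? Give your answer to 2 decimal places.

L_J/L_P = (0.470)²(3.52)⁴ = 33.91.
F_J/F_P = (L_J/L_P)/(d_J/d_P)² = 33.91/400.0 = 0.08478.
m_J − m_P = −2.5 log₁₀(0.08478) = 2.68.

2.68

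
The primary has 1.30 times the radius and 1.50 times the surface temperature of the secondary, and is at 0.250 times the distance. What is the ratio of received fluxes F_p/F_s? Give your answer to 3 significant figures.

137

L_p/L_s = (R_p/R_s)²(T_p/T_s)⁴ = (1.30)² × (1.50)⁴ = 8.556.
F_p/F_s = (L_p/L_s)/(d_p/d_s)² = 8.556 / (0.250)² = 136.9.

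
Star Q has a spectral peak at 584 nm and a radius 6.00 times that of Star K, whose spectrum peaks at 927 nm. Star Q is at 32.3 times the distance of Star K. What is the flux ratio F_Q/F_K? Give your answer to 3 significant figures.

Wien's law: T_Q/T_K = λ_K/λ_Q = 927/584 = 1.587.
L_Q/L_K = (R_Q/R_K)²(T_Q/T_K)⁴ = (6.00)²(1.587)⁴ = 228.5.
F_Q/F_K = (L_Q/L_K)/(d_Q/d_K)² = 228.5/(32.3)² = 0.2191.

0.219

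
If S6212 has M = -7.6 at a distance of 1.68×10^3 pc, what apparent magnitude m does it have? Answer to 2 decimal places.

m = M + 5 log₁₀(d/10 pc) = -7.6 + 5 log₁₀(1.68×10^3/10)
  = -7.6 + 5 × 2.225 = -7.6 + 11.13 = 3.53.

3.53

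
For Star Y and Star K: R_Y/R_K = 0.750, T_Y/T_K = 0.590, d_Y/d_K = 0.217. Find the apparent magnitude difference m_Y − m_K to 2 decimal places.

L_Y/L_K = (0.750)²(0.590)⁴ = 0.06816.
F_Y/F_K = (L_Y/L_K)/(d_Y/d_K)² = 0.06816/0.04709 = 1.447.
m_Y − m_K = −2.5 log₁₀(1.447) = -0.40.

-0.40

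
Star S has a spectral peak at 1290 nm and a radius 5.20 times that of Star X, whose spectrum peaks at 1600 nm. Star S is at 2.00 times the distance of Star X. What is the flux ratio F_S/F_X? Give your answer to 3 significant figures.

16.0

Wien's law: T_S/T_X = λ_X/λ_S = 1600/1290 = 1.240.
L_S/L_X = (R_S/R_X)²(T_S/T_X)⁴ = (5.20)²(1.240)⁴ = 63.99.
F_S/F_X = (L_S/L_X)/(d_S/d_X)² = 63.99/(2.00)² = 16.00.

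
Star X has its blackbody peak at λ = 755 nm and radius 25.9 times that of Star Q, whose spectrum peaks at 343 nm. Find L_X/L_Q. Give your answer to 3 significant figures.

28.6

Wien's law gives T ∝ 1/λ_max, so T_X/T_Q = λ_Q/λ_X = 343/755 = 0.4543.
Then L ∝ R²T⁴ gives L_X/L_Q = (25.9)² × (0.4543)⁴ = 670.8 × 0.04260 = 28.58.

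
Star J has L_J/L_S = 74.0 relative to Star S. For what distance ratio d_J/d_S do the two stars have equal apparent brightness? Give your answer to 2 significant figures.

8.6

Equal flux requires L_J/d_J² = L_S/d_S², so d_J/d_S = √(L_J/L_S)
= √(74.0) = 8.602.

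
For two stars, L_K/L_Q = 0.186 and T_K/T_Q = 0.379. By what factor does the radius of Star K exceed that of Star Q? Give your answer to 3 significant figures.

3.00

L ∝ R²T⁴ gives R ∝ √L / T², so
R_K/R_Q = √(0.186) / (0.379)² = 0.4313 / 0.1436 = 3.002.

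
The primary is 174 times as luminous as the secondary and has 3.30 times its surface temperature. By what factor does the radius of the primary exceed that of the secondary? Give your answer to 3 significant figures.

L ∝ R²T⁴ gives R ∝ √L / T², so
R_p/R_s = √(174) / (3.30)² = 13.19 / 10.89 = 1.211.

1.21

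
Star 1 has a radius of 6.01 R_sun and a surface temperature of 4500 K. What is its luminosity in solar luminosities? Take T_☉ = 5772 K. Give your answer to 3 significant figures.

L/L_☉ = (R/R_☉)² (T/T_☉)⁴ = (6.01)² × (4500/5772)⁴
       = 36.12 × (0.7796)⁴ = 36.12 × 0.3694 = 13.34.

13.3 solar luminosities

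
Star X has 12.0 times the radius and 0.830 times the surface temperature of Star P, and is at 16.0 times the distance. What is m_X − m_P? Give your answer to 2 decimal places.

1.43

L_X/L_P = (12.0)²(0.830)⁴ = 68.34.
F_X/F_P = (L_X/L_P)/(d_X/d_P)² = 68.34/256.0 = 0.2670.
m_X − m_P = −2.5 log₁₀(0.2670) = 1.43.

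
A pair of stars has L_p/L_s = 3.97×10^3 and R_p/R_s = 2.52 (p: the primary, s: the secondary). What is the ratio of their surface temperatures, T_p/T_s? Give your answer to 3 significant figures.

L ∝ R²T⁴ gives T ∝ (L/R²)^(1/4), so
T_p/T_s = (3.97×10^3 / 2.52²)^(1/4) = (625.2)^(1/4) = 5.000.

5.00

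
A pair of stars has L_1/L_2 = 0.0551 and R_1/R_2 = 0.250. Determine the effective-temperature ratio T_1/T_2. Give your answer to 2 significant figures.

0.97

L ∝ R²T⁴ gives T ∝ (L/R²)^(1/4), so
T_1/T_2 = (0.0551 / 0.250²)^(1/4) = (0.8816)^(1/4) = 0.9690.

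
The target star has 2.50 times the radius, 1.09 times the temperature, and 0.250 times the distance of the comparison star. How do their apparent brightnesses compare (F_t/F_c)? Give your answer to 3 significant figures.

L_t/L_c = (R_t/R_c)²(T_t/T_c)⁴ = (2.50)² × (1.09)⁴ = 8.822.
F_t/F_c = (L_t/L_c)/(d_t/d_c)² = 8.822 / (0.250)² = 141.2.

141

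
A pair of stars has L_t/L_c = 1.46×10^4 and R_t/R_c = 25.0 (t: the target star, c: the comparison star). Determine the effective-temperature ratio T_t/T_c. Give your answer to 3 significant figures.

L ∝ R²T⁴ gives T ∝ (L/R²)^(1/4), so
T_t/T_c = (1.46×10^4 / 25.0²)^(1/4) = (23.36)^(1/4) = 2.198.

2.20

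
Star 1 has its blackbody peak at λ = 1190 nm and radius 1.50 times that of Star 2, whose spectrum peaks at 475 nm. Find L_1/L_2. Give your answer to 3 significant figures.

0.0571

Wien's law gives T ∝ 1/λ_max, so T_1/T_2 = λ_2/λ_1 = 475/1190 = 0.3992.
Then L ∝ R²T⁴ gives L_1/L_2 = (1.50)² × (0.3992)⁴ = 2.250 × 0.02539 = 0.05712.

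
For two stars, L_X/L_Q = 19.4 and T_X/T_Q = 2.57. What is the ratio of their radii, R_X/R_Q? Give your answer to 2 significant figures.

L ∝ R²T⁴ gives R ∝ √L / T², so
R_X/R_Q = √(19.4) / (2.57)² = 4.405 / 6.605 = 0.6669.

0.67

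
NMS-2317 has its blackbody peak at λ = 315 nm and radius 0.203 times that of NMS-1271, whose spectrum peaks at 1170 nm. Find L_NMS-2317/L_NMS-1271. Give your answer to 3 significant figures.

Wien's law gives T ∝ 1/λ_max, so T_NMS-2317/T_NMS-1271 = λ_NMS-1271/λ_NMS-2317 = 1170/315 = 3.714.
Then L ∝ R²T⁴ gives L_NMS-2317/L_NMS-1271 = (0.203)² × (3.714)⁴ = 0.04121 × 190.3 = 7.843.

7.84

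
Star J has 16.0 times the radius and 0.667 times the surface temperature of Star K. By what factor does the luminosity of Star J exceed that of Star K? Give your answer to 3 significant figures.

From the Stefan–Boltzmann law, L ∝ R²T⁴, so
L_J/L_K = (R_J/R_K)² (T_J/T_K)⁴ = (16.0)² × (0.667)⁴ = 256.0 × 0.1979 = 50.67.

50.7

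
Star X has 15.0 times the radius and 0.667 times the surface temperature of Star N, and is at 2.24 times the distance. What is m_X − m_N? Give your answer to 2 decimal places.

-2.37

L_X/L_N = (15.0)²(0.667)⁴ = 44.53.
F_X/F_N = (L_X/L_N)/(d_X/d_N)² = 44.53/5.018 = 8.875.
m_X − m_N = −2.5 log₁₀(8.875) = -2.37.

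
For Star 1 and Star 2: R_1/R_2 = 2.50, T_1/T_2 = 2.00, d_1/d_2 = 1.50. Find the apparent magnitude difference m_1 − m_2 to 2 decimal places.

-4.12

L_1/L_2 = (2.50)²(2.00)⁴ = 100.0.
F_1/F_2 = (L_1/L_2)/(d_1/d_2)² = 100.0/2.250 = 44.44.
m_1 − m_2 = −2.5 log₁₀(44.44) = -4.12.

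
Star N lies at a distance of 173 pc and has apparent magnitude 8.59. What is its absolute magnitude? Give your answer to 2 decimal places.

2.40

M = m − 5 log₁₀(d/10 pc) = 8.59 − 5 log₁₀(173/10)
  = 8.59 − 5 × 1.238 = 8.59 − 6.19 = 2.40.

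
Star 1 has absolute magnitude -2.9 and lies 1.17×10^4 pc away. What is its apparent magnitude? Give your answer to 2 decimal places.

m = M + 5 log₁₀(d/10 pc) = -2.9 + 5 log₁₀(1.17×10^4/10)
  = -2.9 + 5 × 3.068 = -2.9 + 15.34 = 12.44.

12.44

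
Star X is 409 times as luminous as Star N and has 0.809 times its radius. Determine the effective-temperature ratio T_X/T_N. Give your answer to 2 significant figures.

L ∝ R²T⁴ gives T ∝ (L/R²)^(1/4), so
T_X/T_N = (409 / 0.809²)^(1/4) = (624.9)^(1/4) = 5.000.

5.0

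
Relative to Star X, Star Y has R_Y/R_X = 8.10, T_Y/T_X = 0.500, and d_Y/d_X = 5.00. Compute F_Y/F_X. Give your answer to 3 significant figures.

0.164

L_Y/L_X = (R_Y/R_X)²(T_Y/T_X)⁴ = (8.10)² × (0.500)⁴ = 4.101.
F_Y/F_X = (L_Y/L_X)/(d_Y/d_X)² = 4.101 / (5.00)² = 0.1640.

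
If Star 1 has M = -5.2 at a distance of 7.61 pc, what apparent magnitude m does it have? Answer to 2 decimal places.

-5.79

m = M + 5 log₁₀(d/10 pc) = -5.2 + 5 log₁₀(7.61/10)
  = -5.2 + 5 × -0.119 = -5.2 + -0.59 = -5.79.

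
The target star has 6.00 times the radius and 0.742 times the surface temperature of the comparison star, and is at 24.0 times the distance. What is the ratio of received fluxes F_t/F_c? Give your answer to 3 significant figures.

0.0189

L_t/L_c = (R_t/R_c)²(T_t/T_c)⁴ = (6.00)² × (0.742)⁴ = 10.91.
F_t/F_c = (L_t/L_c)/(d_t/d_c)² = 10.91 / (24.0)² = 0.01895.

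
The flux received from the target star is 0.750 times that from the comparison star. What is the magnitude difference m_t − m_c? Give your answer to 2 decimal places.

0.31

m_t − m_c = −2.5 log₁₀(F_t/F_c) = −2.5 log₁₀(0.750) = −2.5 × (-0.125) = 0.312.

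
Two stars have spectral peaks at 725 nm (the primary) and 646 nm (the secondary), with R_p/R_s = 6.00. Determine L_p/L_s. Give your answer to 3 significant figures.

22.7

Wien's law gives T ∝ 1/λ_max, so T_p/T_s = λ_s/λ_p = 646/725 = 0.8910.
Then L ∝ R²T⁴ gives L_p/L_s = (6.00)² × (0.8910)⁴ = 36.00 × 0.6303 = 22.69.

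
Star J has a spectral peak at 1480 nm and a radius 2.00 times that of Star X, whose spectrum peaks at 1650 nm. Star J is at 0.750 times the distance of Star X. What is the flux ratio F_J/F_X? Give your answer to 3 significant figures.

11.0

Wien's law: T_J/T_X = λ_X/λ_J = 1650/1480 = 1.115.
L_J/L_X = (R_J/R_X)²(T_J/T_X)⁴ = (2.00)²(1.115)⁴ = 6.179.
F_J/F_X = (L_J/L_X)/(d_J/d_X)² = 6.179/(0.750)² = 10.99.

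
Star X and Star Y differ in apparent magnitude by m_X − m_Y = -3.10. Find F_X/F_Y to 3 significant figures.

17.4

F_X/F_Y = 10^(−(m_X − m_Y)/2.5) = 10^(3.10/2.5) = 10^1.240 = 17.38.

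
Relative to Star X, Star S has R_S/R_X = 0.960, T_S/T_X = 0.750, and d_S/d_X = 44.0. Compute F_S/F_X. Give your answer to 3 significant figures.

L_S/L_X = (R_S/R_X)²(T_S/T_X)⁴ = (0.960)² × (0.750)⁴ = 0.2916.
F_S/F_X = (L_S/L_X)/(d_S/d_X)² = 0.2916 / (44.0)² = 1.506×10^-4.

1.51×10^-4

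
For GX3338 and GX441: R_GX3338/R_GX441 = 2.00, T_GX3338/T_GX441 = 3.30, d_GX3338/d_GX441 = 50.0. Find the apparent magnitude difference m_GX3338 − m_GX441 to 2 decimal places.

L_GX3338/L_GX441 = (2.00)²(3.30)⁴ = 474.4.
F_GX3338/F_GX441 = (L_GX3338/L_GX441)/(d_GX3338/d_GX441)² = 474.4/2500 = 0.1897.
m_GX3338 − m_GX441 = −2.5 log₁₀(0.1897) = 1.80.

1.80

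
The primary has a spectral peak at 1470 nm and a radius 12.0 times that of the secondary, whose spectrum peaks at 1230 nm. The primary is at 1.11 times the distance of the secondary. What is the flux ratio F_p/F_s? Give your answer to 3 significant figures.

Wien's law: T_p/T_s = λ_s/λ_p = 1230/1470 = 0.8367.
L_p/L_s = (R_p/R_s)²(T_p/T_s)⁴ = (12.0)²(0.8367)⁴ = 70.59.
F_p/F_s = (L_p/L_s)/(d_p/d_s)² = 70.59/(1.11)² = 57.29.

57.3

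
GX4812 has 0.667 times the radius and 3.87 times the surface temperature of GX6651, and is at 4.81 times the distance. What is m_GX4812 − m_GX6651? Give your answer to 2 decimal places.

-1.59

L_GX4812/L_GX6651 = (0.667)²(3.87)⁴ = 99.79.
F_GX4812/F_GX6651 = (L_GX4812/L_GX6651)/(d_GX4812/d_GX6651)² = 99.79/23.14 = 4.313.
m_GX4812 − m_GX6651 = −2.5 log₁₀(4.313) = -1.59.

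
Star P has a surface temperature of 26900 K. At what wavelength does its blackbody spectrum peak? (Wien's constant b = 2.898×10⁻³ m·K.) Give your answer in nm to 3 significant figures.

λ_max = b/T = 2.898×10⁻³ / 26900 = 1.08×10^-7 m = 107.7 nm.

108 nm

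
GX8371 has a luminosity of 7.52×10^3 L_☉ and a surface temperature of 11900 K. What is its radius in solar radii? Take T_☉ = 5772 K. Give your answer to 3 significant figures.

R/R_☉ = √(L/L_☉) / (T/T_☉)² = √(7.52×10^3) / (2.062)²
       = 86.72 / 4.251 = 20.40.

20.4 solar radii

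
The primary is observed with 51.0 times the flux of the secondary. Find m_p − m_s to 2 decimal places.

-4.27

m_p − m_s = −2.5 log₁₀(F_p/F_s) = −2.5 log₁₀(51.0) = −2.5 × (1.708) = -4.269.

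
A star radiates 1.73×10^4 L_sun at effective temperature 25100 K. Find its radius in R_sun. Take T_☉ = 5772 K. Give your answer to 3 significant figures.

6.96 R_sun

R/R_☉ = √(L/L_☉) / (T/T_☉)² = √(1.73×10^4) / (4.349)²
       = 131.5 / 18.91 = 6.955.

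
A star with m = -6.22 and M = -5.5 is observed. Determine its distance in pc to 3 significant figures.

7.18 pc

m − M = 5 log₁₀(d/10 pc)
-6.22 − (-5.5) = -0.72 = 5 log₁₀(d/10)
d = 10 × 10^(-0.72/5) = 10 × 10^-0.144 = 7.178 pc.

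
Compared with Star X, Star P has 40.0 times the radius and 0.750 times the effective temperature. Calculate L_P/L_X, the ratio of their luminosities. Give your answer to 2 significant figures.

From the Stefan–Boltzmann law, L ∝ R²T⁴, so
L_P/L_X = (R_P/R_X)² (T_P/T_X)⁴ = (40.0)² × (0.750)⁴ = 1600 × 0.3164 = 506.2.

5.1×10^2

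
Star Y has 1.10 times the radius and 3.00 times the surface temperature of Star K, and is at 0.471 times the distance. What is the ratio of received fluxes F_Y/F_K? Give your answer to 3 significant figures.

L_Y/L_K = (R_Y/R_K)²(T_Y/T_K)⁴ = (1.10)² × (3.00)⁴ = 98.01.
F_Y/F_K = (L_Y/L_K)/(d_Y/d_K)² = 98.01 / (0.471)² = 441.8.

442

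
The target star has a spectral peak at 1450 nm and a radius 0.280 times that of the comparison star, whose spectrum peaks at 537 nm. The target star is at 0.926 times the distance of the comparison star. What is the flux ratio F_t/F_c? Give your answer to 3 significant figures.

Wien's law: T_t/T_c = λ_c/λ_t = 537/1450 = 0.3703.
L_t/L_c = (R_t/R_c)²(T_t/T_c)⁴ = (0.280)²(0.3703)⁴ = 0.001475.
F_t/F_c = (L_t/L_c)/(d_t/d_c)² = 0.001475/(0.926)² = 0.001720.

0.00172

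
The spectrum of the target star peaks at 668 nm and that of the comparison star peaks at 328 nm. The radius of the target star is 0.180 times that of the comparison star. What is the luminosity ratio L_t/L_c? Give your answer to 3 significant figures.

Wien's law gives T ∝ 1/λ_max, so T_t/T_c = λ_c/λ_t = 328/668 = 0.4910.
Then L ∝ R²T⁴ gives L_t/L_c = (0.180)² × (0.4910)⁴ = 0.03240 × 0.05813 = 0.001883.

0.00188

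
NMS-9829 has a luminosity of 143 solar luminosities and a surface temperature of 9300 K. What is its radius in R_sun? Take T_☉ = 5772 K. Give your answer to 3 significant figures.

R/R_☉ = √(L/L_☉) / (T/T_☉)² = √(143) / (1.611)²
       = 11.96 / 2.596 = 4.606.

4.61 R_sun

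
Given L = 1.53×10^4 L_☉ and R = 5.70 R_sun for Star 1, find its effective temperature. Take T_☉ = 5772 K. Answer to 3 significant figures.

2.69×10^4 K

T/T_☉ = (L/L_☉)^(1/4) / (R/R_☉)^(1/2)
T = 5772 × (1.53×10^4)^(1/4) / √(5.70) = 5772 × 11.12 / 2.387 = 2.689×10^4 K.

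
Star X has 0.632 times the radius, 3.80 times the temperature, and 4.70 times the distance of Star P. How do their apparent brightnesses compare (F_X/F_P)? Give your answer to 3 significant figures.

3.77

L_X/L_P = (R_X/R_P)²(T_X/T_P)⁴ = (0.632)² × (3.80)⁴ = 83.29.
F_X/F_P = (L_X/L_P)/(d_X/d_P)² = 83.29 / (4.70)² = 3.770.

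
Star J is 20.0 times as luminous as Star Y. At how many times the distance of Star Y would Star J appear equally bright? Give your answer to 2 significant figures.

4.5

Equal flux requires L_J/d_J² = L_Y/d_Y², so d_J/d_Y = √(L_J/L_Y)
= √(20.0) = 4.472.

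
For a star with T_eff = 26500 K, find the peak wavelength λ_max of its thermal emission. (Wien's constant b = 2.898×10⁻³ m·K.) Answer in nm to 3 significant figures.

109 nm

λ_max = b/T = 2.898×10⁻³ / 26500 = 1.09×10^-7 m = 109.4 nm.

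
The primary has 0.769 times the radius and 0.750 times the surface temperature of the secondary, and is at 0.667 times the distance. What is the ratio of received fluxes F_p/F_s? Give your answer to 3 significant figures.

L_p/L_s = (R_p/R_s)²(T_p/T_s)⁴ = (0.769)² × (0.750)⁴ = 0.1871.
F_p/F_s = (L_p/L_s)/(d_p/d_s)² = 0.1871 / (0.667)² = 0.4206.

0.421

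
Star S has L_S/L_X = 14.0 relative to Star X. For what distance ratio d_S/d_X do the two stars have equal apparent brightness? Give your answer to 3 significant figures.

3.74

Equal flux requires L_S/d_S² = L_X/d_X², so d_S/d_X = √(L_S/L_X)
= √(14.0) = 3.742.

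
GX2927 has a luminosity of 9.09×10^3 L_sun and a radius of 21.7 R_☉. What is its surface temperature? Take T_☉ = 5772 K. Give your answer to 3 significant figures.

1.21×10^4 K

T/T_☉ = (L/L_☉)^(1/4) / (R/R_☉)^(1/2)
T = 5772 × (9.09×10^3)^(1/4) / √(21.7) = 5772 × 9.764 / 4.658 = 1.210×10^4 K.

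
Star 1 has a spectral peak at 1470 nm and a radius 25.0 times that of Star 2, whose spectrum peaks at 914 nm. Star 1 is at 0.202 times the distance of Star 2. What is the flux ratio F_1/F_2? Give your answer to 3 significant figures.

Wien's law: T_1/T_2 = λ_2/λ_1 = 914/1470 = 0.6218.
L_1/L_2 = (R_1/R_2)²(T_1/T_2)⁴ = (25.0)²(0.6218)⁴ = 93.41.
F_1/F_2 = (L_1/L_2)/(d_1/d_2)² = 93.41/(0.202)² = 2289.

2.29×10^3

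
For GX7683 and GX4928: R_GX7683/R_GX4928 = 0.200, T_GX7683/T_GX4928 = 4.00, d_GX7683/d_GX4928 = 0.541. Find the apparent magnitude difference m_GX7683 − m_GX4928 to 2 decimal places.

L_GX7683/L_GX4928 = (0.200)²(4.00)⁴ = 10.24.
F_GX7683/F_GX4928 = (L_GX7683/L_GX4928)/(d_GX7683/d_GX4928)² = 10.24/0.2927 = 34.99.
m_GX7683 − m_GX4928 = −2.5 log₁₀(34.99) = -3.86.

-3.86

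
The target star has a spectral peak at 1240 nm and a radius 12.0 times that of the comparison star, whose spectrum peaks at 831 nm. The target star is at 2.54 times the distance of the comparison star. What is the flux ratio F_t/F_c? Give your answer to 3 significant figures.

Wien's law: T_t/T_c = λ_c/λ_t = 831/1240 = 0.6702.
L_t/L_c = (R_t/R_c)²(T_t/T_c)⁴ = (12.0)²(0.6702)⁴ = 29.05.
F_t/F_c = (L_t/L_c)/(d_t/d_c)² = 29.05/(2.54)² = 4.502.

4.50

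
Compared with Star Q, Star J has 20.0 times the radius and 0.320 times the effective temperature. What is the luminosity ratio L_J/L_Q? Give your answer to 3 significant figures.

4.19

From the Stefan–Boltzmann law, L ∝ R²T⁴, so
L_J/L_Q = (R_J/R_Q)² (T_J/T_Q)⁴ = (20.0)² × (0.320)⁴ = 400.0 × 0.01049 = 4.194.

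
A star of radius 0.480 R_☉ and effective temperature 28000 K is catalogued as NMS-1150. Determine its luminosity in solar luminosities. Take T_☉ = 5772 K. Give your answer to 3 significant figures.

L/L_☉ = (R/R_☉)² (T/T_☉)⁴ = (0.480)² × (28000/5772)⁴
       = 0.2304 × (4.851)⁴ = 0.2304 × 553.8 = 127.6.

128 solar luminosities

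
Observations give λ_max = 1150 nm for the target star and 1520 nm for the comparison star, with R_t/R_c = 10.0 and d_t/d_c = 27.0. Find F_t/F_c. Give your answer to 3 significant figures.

0.419

Wien's law: T_t/T_c = λ_c/λ_t = 1520/1150 = 1.322.
L_t/L_c = (R_t/R_c)²(T_t/T_c)⁴ = (10.0)²(1.322)⁴ = 305.2.
F_t/F_c = (L_t/L_c)/(d_t/d_c)² = 305.2/(27.0)² = 0.4187.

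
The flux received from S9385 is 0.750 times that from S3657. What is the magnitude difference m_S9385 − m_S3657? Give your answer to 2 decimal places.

m_S9385 − m_S3657 = −2.5 log₁₀(F_S9385/F_S3657) = −2.5 log₁₀(0.750) = −2.5 × (-0.125) = 0.312.

0.31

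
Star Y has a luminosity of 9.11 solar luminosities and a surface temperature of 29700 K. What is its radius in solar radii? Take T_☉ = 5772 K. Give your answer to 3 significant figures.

R/R_☉ = √(L/L_☉) / (T/T_☉)² = √(9.11) / (5.146)²
       = 3.018 / 26.48 = 0.1140.

0.114 solar radii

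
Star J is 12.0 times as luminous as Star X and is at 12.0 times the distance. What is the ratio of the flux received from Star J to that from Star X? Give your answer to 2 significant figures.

0.083

F = L/(4πd²), so F_J/F_X = (L_J/L_X) / (d_J/d_X)²
= 12.0 / (12.0)² = 12.0 / 144.0 = 0.08333.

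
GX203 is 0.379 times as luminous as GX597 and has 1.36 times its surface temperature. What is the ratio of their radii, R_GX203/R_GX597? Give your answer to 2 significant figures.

L ∝ R²T⁴ gives R ∝ √L / T², so
R_GX203/R_GX597 = √(0.379) / (1.36)² = 0.6156 / 1.850 = 0.3328.

0.33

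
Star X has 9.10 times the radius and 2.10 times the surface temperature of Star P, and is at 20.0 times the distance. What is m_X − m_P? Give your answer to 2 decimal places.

-1.51

L_X/L_P = (9.10)²(2.10)⁴ = 1610.
F_X/F_P = (L_X/L_P)/(d_X/d_P)² = 1610/400.0 = 4.026.
m_X − m_P = −2.5 log₁₀(4.026) = -1.51.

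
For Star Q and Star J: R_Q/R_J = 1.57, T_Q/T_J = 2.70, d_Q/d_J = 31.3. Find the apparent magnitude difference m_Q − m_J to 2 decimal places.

L_Q/L_J = (1.57)²(2.70)⁴ = 131.0.
F_Q/F_J = (L_Q/L_J)/(d_Q/d_J)² = 131.0/979.7 = 0.1337.
m_Q − m_J = −2.5 log₁₀(0.1337) = 2.18.

2.18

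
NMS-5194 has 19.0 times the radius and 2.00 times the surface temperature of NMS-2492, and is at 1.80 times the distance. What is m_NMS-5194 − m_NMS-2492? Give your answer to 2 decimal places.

-8.13

L_NMS-5194/L_NMS-2492 = (19.0)²(2.00)⁴ = 5776.
F_NMS-5194/F_NMS-2492 = (L_NMS-5194/L_NMS-2492)/(d_NMS-5194/d_NMS-2492)² = 5776/3.240 = 1783.
m_NMS-5194 − m_NMS-2492 = −2.5 log₁₀(1783) = -8.13.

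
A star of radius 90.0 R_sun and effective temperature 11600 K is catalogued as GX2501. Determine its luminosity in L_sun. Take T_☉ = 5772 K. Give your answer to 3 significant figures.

1.32×10^5 L_sun

L/L_☉ = (R/R_☉)² (T/T_☉)⁴ = (90.0)² × (11600/5772)⁴
       = 8100 × (2.010)⁴ = 8100 × 16.31 = 1.321×10^5.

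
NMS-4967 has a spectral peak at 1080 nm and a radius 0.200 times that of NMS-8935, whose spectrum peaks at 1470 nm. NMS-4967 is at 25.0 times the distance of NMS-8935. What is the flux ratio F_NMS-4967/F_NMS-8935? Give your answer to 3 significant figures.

Wien's law: T_NMS-4967/T_NMS-8935 = λ_NMS-8935/λ_NMS-4967 = 1470/1080 = 1.361.
L_NMS-4967/L_NMS-8935 = (R_NMS-4967/R_NMS-8935)²(T_NMS-4967/T_NMS-8935)⁴ = (0.200)²(1.361)⁴ = 0.1373.
F_NMS-4967/F_NMS-8935 = (L_NMS-4967/L_NMS-8935)/(d_NMS-4967/d_NMS-8935)² = 0.1373/(25.0)² = 2.197×10^-4.

2.20×10^-4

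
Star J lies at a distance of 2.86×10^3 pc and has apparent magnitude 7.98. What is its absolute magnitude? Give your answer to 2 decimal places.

M = m − 5 log₁₀(d/10 pc) = 7.98 − 5 log₁₀(2.86×10^3/10)
  = 7.98 − 5 × 2.456 = 7.98 − 12.28 = -4.30.

-4.30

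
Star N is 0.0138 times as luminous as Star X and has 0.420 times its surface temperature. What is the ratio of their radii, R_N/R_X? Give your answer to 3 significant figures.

L ∝ R²T⁴ gives R ∝ √L / T², so
R_N/R_X = √(0.0138) / (0.420)² = 0.1175 / 0.1764 = 0.6659.

0.666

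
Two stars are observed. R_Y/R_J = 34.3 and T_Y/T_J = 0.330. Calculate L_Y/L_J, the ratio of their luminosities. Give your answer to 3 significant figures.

From the Stefan–Boltzmann law, L ∝ R²T⁴, so
L_Y/L_J = (R_Y/R_J)² (T_Y/T_J)⁴ = (34.3)² × (0.330)⁴ = 1176 × 0.01186 = 13.95.

14.0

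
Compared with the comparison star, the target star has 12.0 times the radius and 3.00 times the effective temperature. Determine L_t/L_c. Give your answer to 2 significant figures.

From the Stefan–Boltzmann law, L ∝ R²T⁴, so
L_t/L_c = (R_t/R_c)² (T_t/T_c)⁴ = (12.0)² × (3.00)⁴ = 144.0 × 81.00 = 1.166×10^4.

1.2×10^4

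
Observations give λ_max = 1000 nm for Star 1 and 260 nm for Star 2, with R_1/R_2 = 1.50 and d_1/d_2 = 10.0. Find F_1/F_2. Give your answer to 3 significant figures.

1.03×10^-4

Wien's law: T_1/T_2 = λ_2/λ_1 = 260/1000 = 0.2600.
L_1/L_2 = (R_1/R_2)²(T_1/T_2)⁴ = (1.50)²(0.2600)⁴ = 0.01028.
F_1/F_2 = (L_1/L_2)/(d_1/d_2)² = 0.01028/(10.0)² = 1.028×10^-4.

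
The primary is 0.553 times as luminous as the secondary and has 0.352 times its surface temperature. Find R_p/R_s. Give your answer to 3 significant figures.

L ∝ R²T⁴ gives R ∝ √L / T², so
R_p/R_s = √(0.553) / (0.352)² = 0.7436 / 0.1239 = 6.002.

6.00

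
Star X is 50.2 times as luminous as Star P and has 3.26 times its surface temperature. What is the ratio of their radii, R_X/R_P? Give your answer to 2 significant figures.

L ∝ R²T⁴ gives R ∝ √L / T², so
R_X/R_P = √(50.2) / (3.26)² = 7.085 / 10.63 = 0.6667.

0.67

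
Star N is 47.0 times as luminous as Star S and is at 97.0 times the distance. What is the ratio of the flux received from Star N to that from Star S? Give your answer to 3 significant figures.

0.00500

F = L/(4πd²), so F_N/F_S = (L_N/L_S) / (d_N/d_S)²
= 47.0 / (97.0)² = 47.0 / 9409 = 0.004995.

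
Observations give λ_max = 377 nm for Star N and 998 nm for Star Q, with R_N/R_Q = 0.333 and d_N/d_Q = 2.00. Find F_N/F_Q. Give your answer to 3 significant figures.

Wien's law: T_N/T_Q = λ_Q/λ_N = 998/377 = 2.647.
L_N/L_Q = (R_N/R_Q)²(T_N/T_Q)⁴ = (0.333)²(2.647)⁴ = 5.446.
F_N/F_Q = (L_N/L_Q)/(d_N/d_Q)² = 5.446/(2.00)² = 1.361.

1.36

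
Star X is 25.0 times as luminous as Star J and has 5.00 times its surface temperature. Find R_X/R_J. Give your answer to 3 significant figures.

L ∝ R²T⁴ gives R ∝ √L / T², so
R_X/R_J = √(25.0) / (5.00)² = 5.000 / 25.00 = 0.2000.

0.200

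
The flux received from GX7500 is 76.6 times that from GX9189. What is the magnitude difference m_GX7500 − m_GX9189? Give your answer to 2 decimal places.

-4.71

m_GX7500 − m_GX9189 = −2.5 log₁₀(F_GX7500/F_GX9189) = −2.5 log₁₀(76.6) = −2.5 × (1.884) = -4.711.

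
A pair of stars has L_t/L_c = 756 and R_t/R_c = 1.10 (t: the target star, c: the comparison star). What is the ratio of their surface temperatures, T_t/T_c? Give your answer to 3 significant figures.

5.00

L ∝ R²T⁴ gives T ∝ (L/R²)^(1/4), so
T_t/T_c = (756 / 1.10²)^(1/4) = (624.8)^(1/4) = 5.000.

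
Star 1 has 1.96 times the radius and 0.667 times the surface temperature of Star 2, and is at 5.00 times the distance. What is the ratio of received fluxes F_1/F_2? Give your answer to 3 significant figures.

L_1/L_2 = (R_1/R_2)²(T_1/T_2)⁴ = (1.96)² × (0.667)⁴ = 0.7604.
F_1/F_2 = (L_1/L_2)/(d_1/d_2)² = 0.7604 / (5.00)² = 0.03041.

0.0304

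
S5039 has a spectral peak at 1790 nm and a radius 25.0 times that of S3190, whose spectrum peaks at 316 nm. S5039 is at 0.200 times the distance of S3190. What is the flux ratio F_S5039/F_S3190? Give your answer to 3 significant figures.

Wien's law: T_S5039/T_S3190 = λ_S3190/λ_S5039 = 316/1790 = 0.1765.
L_S5039/L_S3190 = (R_S5039/R_S3190)²(T_S5039/T_S3190)⁴ = (25.0)²(0.1765)⁴ = 0.6070.
F_S5039/F_S3190 = (L_S5039/L_S3190)/(d_S5039/d_S3190)² = 0.6070/(0.200)² = 15.18.

15.2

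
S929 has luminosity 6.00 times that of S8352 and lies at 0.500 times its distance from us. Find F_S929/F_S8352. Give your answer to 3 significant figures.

24.0

F = L/(4πd²), so F_S929/F_S8352 = (L_S929/L_S8352) / (d_S929/d_S8352)²
= 6.00 / (0.500)² = 6.00 / 0.2500 = 24.00.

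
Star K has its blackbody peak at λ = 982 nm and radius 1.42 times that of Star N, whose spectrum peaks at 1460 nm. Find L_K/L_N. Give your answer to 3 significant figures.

9.85

Wien's law gives T ∝ 1/λ_max, so T_K/T_N = λ_N/λ_K = 1460/982 = 1.487.
Then L ∝ R²T⁴ gives L_K/L_N = (1.42)² × (1.487)⁴ = 2.016 × 4.886 = 9.852.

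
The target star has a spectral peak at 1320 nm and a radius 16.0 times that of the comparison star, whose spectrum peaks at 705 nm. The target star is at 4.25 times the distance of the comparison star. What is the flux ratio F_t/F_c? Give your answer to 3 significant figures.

Wien's law: T_t/T_c = λ_c/λ_t = 705/1320 = 0.5341.
L_t/L_c = (R_t/R_c)²(T_t/T_c)⁴ = (16.0)²(0.5341)⁴ = 20.83.
F_t/F_c = (L_t/L_c)/(d_t/d_c)² = 20.83/(4.25)² = 1.153.

1.15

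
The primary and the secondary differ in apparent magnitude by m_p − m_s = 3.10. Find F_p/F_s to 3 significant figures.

F_p/F_s = 10^(−(m_p − m_s)/2.5) = 10^(-3.10/2.5) = 10^-1.240 = 0.05754.

0.0575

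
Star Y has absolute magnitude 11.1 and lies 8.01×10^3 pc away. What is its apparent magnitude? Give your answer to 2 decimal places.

m = M + 5 log₁₀(d/10 pc) = 11.1 + 5 log₁₀(8.01×10^3/10)
  = 11.1 + 5 × 2.904 = 11.1 + 14.52 = 25.62.

25.62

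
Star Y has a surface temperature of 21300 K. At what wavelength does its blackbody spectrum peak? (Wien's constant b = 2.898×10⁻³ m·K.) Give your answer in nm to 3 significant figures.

136 nm

λ_max = b/T = 2.898×10⁻³ / 21300 = 1.36×10^-7 m = 136.1 nm.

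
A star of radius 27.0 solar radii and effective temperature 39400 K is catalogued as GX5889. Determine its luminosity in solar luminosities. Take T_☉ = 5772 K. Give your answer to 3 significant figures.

1.58×10^6 solar luminosities

L/L_☉ = (R/R_☉)² (T/T_☉)⁴ = (27.0)² × (39400/5772)⁴
       = 729.0 × (6.826)⁴ = 729.0 × 2171 = 1.583×10^6.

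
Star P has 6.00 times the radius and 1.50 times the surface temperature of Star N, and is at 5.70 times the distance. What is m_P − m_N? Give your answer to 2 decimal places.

L_P/L_N = (6.00)²(1.50)⁴ = 182.2.
F_P/F_N = (L_P/L_N)/(d_P/d_N)² = 182.2/32.49 = 5.609.
m_P − m_N = −2.5 log₁₀(5.609) = -1.87.

-1.87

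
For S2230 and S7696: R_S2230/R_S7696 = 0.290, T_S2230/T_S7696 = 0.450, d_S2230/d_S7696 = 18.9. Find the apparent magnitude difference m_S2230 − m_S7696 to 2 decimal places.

12.54

L_S2230/L_S7696 = (0.290)²(0.450)⁴ = 0.003449.
F_S2230/F_S7696 = (L_S2230/L_S7696)/(d_S2230/d_S7696)² = 0.003449/357.2 = 9.654×10^-6.
m_S2230 − m_S7696 = −2.5 log₁₀(9.654×10^-6) = 12.54.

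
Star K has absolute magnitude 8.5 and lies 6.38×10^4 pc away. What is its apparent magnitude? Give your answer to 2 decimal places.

m = M + 5 log₁₀(d/10 pc) = 8.5 + 5 log₁₀(6.38×10^4/10)
  = 8.5 + 5 × 3.805 = 8.5 + 19.02 = 27.52.

27.52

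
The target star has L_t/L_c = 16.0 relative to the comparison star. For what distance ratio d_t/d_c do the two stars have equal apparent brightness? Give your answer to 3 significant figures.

4.00

Equal flux requires L_t/d_t² = L_c/d_c², so d_t/d_c = √(L_t/L_c)
= √(16.0) = 4.000.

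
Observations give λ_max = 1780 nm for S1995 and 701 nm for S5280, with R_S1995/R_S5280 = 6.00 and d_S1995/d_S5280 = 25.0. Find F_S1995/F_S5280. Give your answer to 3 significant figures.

0.00139

Wien's law: T_S1995/T_S5280 = λ_S5280/λ_S1995 = 701/1780 = 0.3938.
L_S1995/L_S5280 = (R_S1995/R_S5280)²(T_S1995/T_S5280)⁴ = (6.00)²(0.3938)⁴ = 0.8660.
F_S1995/F_S5280 = (L_S1995/L_S5280)/(d_S1995/d_S5280)² = 0.8660/(25.0)² = 0.001386.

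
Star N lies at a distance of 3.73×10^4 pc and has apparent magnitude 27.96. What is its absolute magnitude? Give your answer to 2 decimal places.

10.10

M = m − 5 log₁₀(d/10 pc) = 27.96 − 5 log₁₀(3.73×10^4/10)
  = 27.96 − 5 × 3.572 = 27.96 − 17.86 = 10.10.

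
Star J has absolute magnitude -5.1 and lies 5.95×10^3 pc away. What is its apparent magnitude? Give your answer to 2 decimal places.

8.77

m = M + 5 log₁₀(d/10 pc) = -5.1 + 5 log₁₀(5.95×10^3/10)
  = -5.1 + 5 × 2.775 = -5.1 + 13.87 = 8.77.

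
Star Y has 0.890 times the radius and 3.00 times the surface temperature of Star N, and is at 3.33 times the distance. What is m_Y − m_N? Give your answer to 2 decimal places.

-1.91

L_Y/L_N = (0.890)²(3.00)⁴ = 64.16.
F_Y/F_N = (L_Y/L_N)/(d_Y/d_N)² = 64.16/11.09 = 5.786.
m_Y − m_N = −2.5 log₁₀(5.786) = -1.91.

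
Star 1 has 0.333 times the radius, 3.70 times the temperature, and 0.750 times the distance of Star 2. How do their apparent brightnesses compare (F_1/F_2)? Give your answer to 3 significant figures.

36.9

L_1/L_2 = (R_1/R_2)²(T_1/T_2)⁴ = (0.333)² × (3.70)⁴ = 20.78.
F_1/F_2 = (L_1/L_2)/(d_1/d_2)² = 20.78 / (0.750)² = 36.95.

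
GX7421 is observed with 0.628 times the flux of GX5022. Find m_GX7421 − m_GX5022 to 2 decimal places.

0.51

m_GX7421 − m_GX5022 = −2.5 log₁₀(F_GX7421/F_GX5022) = −2.5 log₁₀(0.628) = −2.5 × (-0.202) = 0.505.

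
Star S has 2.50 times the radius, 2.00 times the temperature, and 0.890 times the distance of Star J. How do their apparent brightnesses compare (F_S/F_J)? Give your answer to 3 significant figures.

L_S/L_J = (R_S/R_J)²(T_S/T_J)⁴ = (2.50)² × (2.00)⁴ = 100.0.
F_S/F_J = (L_S/L_J)/(d_S/d_J)² = 100.0 / (0.890)² = 126.2.

126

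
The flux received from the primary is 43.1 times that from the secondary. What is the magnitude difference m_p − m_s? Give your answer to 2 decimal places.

-4.09

m_p − m_s = −2.5 log₁₀(F_p/F_s) = −2.5 log₁₀(43.1) = −2.5 × (1.634) = -4.086.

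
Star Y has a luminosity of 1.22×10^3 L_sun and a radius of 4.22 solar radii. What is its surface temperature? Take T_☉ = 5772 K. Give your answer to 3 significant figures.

T/T_☉ = (L/L_☉)^(1/4) / (R/R_☉)^(1/2)
T = 5772 × (1.22×10^3)^(1/4) / √(4.22) = 5772 × 5.910 / 2.054 = 1.661×10^4 K.

1.66×10^4 K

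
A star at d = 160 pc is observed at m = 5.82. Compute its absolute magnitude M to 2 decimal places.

-0.20

M = m − 5 log₁₀(d/10 pc) = 5.82 − 5 log₁₀(160/10)
  = 5.82 − 5 × 1.204 = 5.82 − 6.02 = -0.20.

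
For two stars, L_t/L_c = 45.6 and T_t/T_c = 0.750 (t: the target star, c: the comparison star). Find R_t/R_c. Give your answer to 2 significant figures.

L ∝ R²T⁴ gives R ∝ √L / T², so
R_t/R_c = √(45.6) / (0.750)² = 6.753 / 0.5625 = 12.00.

12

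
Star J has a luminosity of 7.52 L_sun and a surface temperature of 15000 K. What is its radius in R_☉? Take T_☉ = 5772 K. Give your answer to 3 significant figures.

0.406 R_☉

R/R_☉ = √(L/L_☉) / (T/T_☉)² = √(7.52) / (2.599)²
       = 2.742 / 6.754 = 0.4060.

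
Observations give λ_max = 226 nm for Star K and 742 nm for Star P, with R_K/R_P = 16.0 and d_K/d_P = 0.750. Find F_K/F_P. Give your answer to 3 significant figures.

Wien's law: T_K/T_P = λ_P/λ_K = 742/226 = 3.283.
L_K/L_P = (R_K/R_P)²(T_K/T_P)⁴ = (16.0)²(3.283)⁴ = 2.975×10^4.
F_K/F_P = (L_K/L_P)/(d_K/d_P)² = 2.975×10^4/(0.750)² = 5.288×10^4.

5.29×10^4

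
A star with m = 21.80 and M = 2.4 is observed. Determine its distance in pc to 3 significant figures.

m − M = 5 log₁₀(d/10 pc)
21.80 − (2.4) = 19.40 = 5 log₁₀(d/10)
d = 10 × 10^(19.40/5) = 10 × 10^3.880 = 7.586×10^4 pc.

7.59×10^4 pc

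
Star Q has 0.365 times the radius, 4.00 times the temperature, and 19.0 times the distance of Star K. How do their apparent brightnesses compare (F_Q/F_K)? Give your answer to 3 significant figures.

L_Q/L_K = (R_Q/R_K)²(T_Q/T_K)⁴ = (0.365)² × (4.00)⁴ = 34.11.
F_Q/F_K = (L_Q/L_K)/(d_Q/d_K)² = 34.11 / (19.0)² = 0.09448.

0.0945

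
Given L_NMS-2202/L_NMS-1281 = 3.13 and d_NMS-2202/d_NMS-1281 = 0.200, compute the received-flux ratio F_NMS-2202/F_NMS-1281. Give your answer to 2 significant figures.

78

F = L/(4πd²), so F_NMS-2202/F_NMS-1281 = (L_NMS-2202/L_NMS-1281) / (d_NMS-2202/d_NMS-1281)²
= 3.13 / (0.200)² = 3.13 / 0.04000 = 78.25.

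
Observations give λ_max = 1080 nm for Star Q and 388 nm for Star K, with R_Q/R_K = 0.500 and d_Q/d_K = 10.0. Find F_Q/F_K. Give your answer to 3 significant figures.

4.16×10^-5

Wien's law: T_Q/T_K = λ_K/λ_Q = 388/1080 = 0.3593.
L_Q/L_K = (R_Q/R_K)²(T_Q/T_K)⁴ = (0.500)²(0.3593)⁴ = 0.004165.
F_Q/F_K = (L_Q/L_K)/(d_Q/d_K)² = 0.004165/(10.0)² = 4.165×10^-5.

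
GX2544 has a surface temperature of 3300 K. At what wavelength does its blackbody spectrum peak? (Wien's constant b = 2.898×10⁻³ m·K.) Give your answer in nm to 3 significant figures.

878 nm

λ_max = b/T = 2.898×10⁻³ / 3300 = 8.78×10^-7 m = 878.2 nm.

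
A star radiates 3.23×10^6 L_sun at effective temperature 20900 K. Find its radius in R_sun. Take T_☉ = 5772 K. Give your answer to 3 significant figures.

137 R_sun

R/R_☉ = √(L/L_☉) / (T/T_☉)² = √(3.23×10^6) / (3.621)²
       = 1797 / 13.11 = 137.1.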